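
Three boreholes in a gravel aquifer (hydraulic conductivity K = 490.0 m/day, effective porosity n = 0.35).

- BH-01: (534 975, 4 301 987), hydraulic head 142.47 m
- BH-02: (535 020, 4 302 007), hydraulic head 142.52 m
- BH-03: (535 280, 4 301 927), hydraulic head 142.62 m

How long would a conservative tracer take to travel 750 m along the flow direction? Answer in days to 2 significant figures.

With h = a·x + b·y + c and BH-01 as origin, the differences give:
  45·a + 20·b = +0.05
  305·a + (-60)·b = +0.15
Eliminate b (×(-60) and ×20, subtract): -8800·a = -6.000 → a = ∂h/∂x = +0.0006818
Back-substitute: b = ∂h/∂y = +0.0009659.
|∇h| = √(0.0006818² + 0.0009659²) = 0.001182
Seepage velocity v = K·i/n = 490.0 × 0.001182 / 0.35 = 1.655 m/day.
t = 750 / 1.655 = 453.2 days.

450 days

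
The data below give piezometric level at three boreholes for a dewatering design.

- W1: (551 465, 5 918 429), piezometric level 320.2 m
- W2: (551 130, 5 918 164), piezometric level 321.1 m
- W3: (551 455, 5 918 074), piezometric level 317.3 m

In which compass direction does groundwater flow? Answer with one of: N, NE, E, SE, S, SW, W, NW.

SE

Three-point gradient (reference W1): Δ to W2 = (-335, -265, +0.9), Δ to W3 = (-10, -355, -2.9).
∂h/∂x = -0.009357, ∂h/∂y = +0.008433 (det = 116275).
Flow = −∇h = (+0.009357 east, -0.008433 north), which points southeast.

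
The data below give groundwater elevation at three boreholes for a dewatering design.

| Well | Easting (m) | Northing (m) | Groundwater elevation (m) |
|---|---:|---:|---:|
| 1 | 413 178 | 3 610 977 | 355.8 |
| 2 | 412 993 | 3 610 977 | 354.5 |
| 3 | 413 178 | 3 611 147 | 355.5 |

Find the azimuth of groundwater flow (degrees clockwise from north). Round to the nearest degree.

∂h/∂x = (354.5 − 355.8) / (412993 − 413178) = +0.007027
∂h/∂y = (355.5 − 355.8) / (3611147 − 3610977) = -0.001765
Flow direction (−∇h) has components (-0.007027 E, +0.001765 N).
Azimuth = atan2(E, N) = atan2(-0.007027, +0.001765) = 284.1° ≈ 284°.

284°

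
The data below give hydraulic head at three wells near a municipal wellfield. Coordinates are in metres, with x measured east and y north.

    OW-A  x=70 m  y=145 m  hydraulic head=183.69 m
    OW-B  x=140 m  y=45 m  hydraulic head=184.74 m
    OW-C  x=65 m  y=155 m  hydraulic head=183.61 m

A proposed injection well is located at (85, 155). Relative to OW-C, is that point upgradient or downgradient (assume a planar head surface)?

upgradient

With h = a·x + b·y + c and OW-A as origin, the differences give:
  70·a + (-100)·b = +1.05
  (-5)·a + 10·b = -0.08
Eliminate b (×10 and ×(-100), subtract): 200·a = 2.500 → a = ∂h/∂x = +0.01250
Back-substitute: b = ∂h/∂y = -0.001750.
Head at (85, 155) = 183.69 + (+0.01250)·(15) + (-0.001750)·(10) = 183.86 m.
That is higher than the 183.61 m at OW-C, so the point is upgradient.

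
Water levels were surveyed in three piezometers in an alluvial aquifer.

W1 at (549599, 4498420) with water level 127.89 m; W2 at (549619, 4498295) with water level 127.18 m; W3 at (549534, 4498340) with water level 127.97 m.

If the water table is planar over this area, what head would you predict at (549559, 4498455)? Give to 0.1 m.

128.3 m

With h = a·x + b·y + c and W1 as origin, the differences give:
  20·a + (-125)·b = -0.71
  (-65)·a + (-80)·b = +0.08
Eliminate b (×(-80) and ×(-125), subtract): -9725·a = 66.800 → a = ∂h/∂x = -0.006869
Back-substitute: b = ∂h/∂y = +0.004581.
h(549559, 4498455) = 127.89 + (-0.006869)·(-40) + (+0.004581)·(35) = 127.89 +0.275 +0.160 = 128.325 m.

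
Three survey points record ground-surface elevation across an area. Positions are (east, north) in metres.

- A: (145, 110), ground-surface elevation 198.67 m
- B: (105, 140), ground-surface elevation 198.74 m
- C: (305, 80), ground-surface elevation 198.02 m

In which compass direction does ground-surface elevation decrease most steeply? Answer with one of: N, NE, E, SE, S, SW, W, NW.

Taking A as reference: B−A = (-40, 30, +0.07); C−A = (160, -30, -0.65).
Solve a·Δx + b·Δy = Δz: det = (-40)·(-30) − 160·30 = -3600.
∂z/∂x = [(+0.07)·(-30) − (-0.65)·30] / -3600 = -0.004833
∂z/∂y = [(-40)·(-0.65) − 160·(+0.07)] / -3600 = -0.004111
Steepest decrease is along −∇f = (+0.004833 E, +0.004111 N) → northeast.

NE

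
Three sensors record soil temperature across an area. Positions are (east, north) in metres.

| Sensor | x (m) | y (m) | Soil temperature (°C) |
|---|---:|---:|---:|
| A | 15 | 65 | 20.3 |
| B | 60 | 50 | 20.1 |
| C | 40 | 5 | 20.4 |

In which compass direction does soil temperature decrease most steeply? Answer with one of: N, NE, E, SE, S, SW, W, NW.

Three-point gradient (reference A): Δ to B = (45, -15, -0.2), Δ to C = (25, -60, +0.1).
∂T/∂x = -0.005806, ∂T/∂y = -0.004086 (det = -2325).
Steepest decrease is along −∇f = (+0.005806 E, +0.004086 N) → northeast.

NE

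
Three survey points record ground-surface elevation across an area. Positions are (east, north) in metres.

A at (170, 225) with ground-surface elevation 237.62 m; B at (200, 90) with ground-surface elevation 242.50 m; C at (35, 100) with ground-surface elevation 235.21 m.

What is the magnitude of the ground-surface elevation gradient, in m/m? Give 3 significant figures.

With z = a·x + b·y + c and A as origin, the differences give:
  30·a + (-135)·b = +4.88
  (-135)·a + (-125)·b = -2.41
Eliminate b (×(-125) and ×(-135), subtract): -21975·a = -935.350 → a = ∂z/∂x = +0.04256
Back-substitute: b = ∂z/∂y = -0.02669.
|∇f| = √(0.04256² + -0.02669²) = 0.05024 m/m

0.0502 m/m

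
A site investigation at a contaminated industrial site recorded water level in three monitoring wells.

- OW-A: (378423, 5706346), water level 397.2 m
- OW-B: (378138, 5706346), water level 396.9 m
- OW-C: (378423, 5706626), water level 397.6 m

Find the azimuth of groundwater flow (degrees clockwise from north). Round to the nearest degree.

∂h/∂x = (396.9 − 397.2) / (378138 − 378423) = +0.001053
∂h/∂y = (397.6 − 397.2) / (5706626 − 5706346) = +0.001429
Flow direction (−∇h) has components (-0.001053 E, -0.001429 N).
Azimuth = atan2(E, N) = atan2(-0.001053, -0.001429) = 216.4° ≈ 216°.

216°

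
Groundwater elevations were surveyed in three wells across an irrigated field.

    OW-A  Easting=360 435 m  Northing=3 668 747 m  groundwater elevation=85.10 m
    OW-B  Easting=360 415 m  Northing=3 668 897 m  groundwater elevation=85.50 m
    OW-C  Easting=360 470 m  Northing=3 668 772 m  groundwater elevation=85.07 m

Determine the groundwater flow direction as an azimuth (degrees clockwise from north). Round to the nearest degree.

Taking OW-A as reference: OW-B−OW-A = (-20, 150, +0.40); OW-C−OW-A = (35, 25, -0.03).
Determinant of the coordinate differences = (-20)·25 − 35·150 = -5750.
∂h/∂x = [(+0.40)·25 − (-0.03)·150] / -5750 = -0.002522
∂h/∂y = [(-20)·(-0.03) − 35·(+0.40)] / -5750 = +0.002330
Flow direction (−∇h) has components (+0.002522 E, -0.002330 N).
Azimuth = atan2(E, N) = atan2(+0.002522, -0.002330) = 132.7° ≈ 133°.

133°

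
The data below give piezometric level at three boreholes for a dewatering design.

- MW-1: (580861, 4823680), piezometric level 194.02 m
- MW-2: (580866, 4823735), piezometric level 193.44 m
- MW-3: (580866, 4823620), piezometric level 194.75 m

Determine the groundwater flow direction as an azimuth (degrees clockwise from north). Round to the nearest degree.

Three-point gradient (reference MW-1): Δ to MW-2 = (5, 55, -0.58), Δ to MW-3 = (5, -60, +0.73).
∂h/∂x = +0.009304, ∂h/∂y = -0.01139 (det = -575).
Flow direction (−∇h) has components (-0.009304 E, +0.01139 N).
Azimuth = atan2(E, N) = atan2(-0.009304, +0.01139) = 320.8° ≈ 321°.

321°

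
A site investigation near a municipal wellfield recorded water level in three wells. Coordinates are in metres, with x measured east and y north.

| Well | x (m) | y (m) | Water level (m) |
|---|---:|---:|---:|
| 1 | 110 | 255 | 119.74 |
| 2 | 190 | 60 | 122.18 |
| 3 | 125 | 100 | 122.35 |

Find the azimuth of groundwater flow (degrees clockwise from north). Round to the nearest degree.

037°

With h = a·x + b·y + c and 1 as origin, the differences give:
  80·a + (-195)·b = +2.44
  15·a + (-155)·b = +2.61
Eliminate b (×(-155) and ×(-195), subtract): -9475·a = 130.750 → a = ∂h/∂x = -0.01380
Back-substitute: b = ∂h/∂y = -0.01817.
Flow direction (−∇h) has components (+0.01380 E, +0.01817 N).
Azimuth = atan2(E, N) = atan2(+0.01380, +0.01817) = 37.2° ≈ 037°.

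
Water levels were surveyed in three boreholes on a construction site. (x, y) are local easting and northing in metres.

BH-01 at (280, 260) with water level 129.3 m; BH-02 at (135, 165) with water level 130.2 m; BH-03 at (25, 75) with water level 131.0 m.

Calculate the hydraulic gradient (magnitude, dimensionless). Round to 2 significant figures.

0.0068

Three-point gradient (reference BH-01): Δ to BH-02 = (-145, -95, +0.9), Δ to BH-03 = (-255, -185, +1.7).
∂h/∂x = -0.001923, ∂h/∂y = -0.006538 (det = 2600).
|∇h| = √(-0.001923² + -0.006538²) = 0.006815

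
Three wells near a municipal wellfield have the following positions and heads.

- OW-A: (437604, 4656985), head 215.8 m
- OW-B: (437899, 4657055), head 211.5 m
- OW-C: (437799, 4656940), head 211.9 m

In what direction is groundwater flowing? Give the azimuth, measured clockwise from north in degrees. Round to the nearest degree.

124°

Three-point gradient (reference OW-A): Δ to OW-B = (295, 70, -4.3), Δ to OW-C = (195, -45, -3.9).
∂h/∂x = -0.01733, ∂h/∂y = +0.01159 (det = -26925).
Flow direction (−∇h) has components (+0.01733 E, -0.01159 N).
Azimuth = atan2(E, N) = atan2(+0.01733, -0.01159) = 123.8° ≈ 124°.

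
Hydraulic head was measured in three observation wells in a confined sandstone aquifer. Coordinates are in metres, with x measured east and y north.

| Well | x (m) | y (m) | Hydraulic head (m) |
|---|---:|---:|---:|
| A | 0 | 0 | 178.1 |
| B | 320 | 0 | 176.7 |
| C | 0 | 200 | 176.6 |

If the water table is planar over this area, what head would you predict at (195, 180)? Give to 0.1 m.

175.9 m

∂h/∂x = (176.7 − 178.1) / (320 − 0) = -0.004375
∂h/∂y = (176.6 − 178.1) / (200 − 0) = -0.007500
h(195, 180) = 178.1 + (-0.004375)·(195) + (-0.007500)·(180) = 178.1 -0.853 -1.350 = 175.897 m.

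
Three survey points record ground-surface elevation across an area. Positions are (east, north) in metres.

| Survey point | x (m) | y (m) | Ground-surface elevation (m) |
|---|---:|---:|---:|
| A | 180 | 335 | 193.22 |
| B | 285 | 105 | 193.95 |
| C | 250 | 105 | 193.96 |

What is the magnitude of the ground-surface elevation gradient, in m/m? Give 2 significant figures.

0.0033 m/m

Taking A as reference: B−A = (105, -230, +0.73); C−A = (70, -230, +0.74).
Determinant of the coordinate differences = 105·(-230) − 70·(-230) = -8050.
∂z/∂x = [(+0.73)·(-230) − (+0.74)·(-230)] / -8050 = -0.0002857
∂z/∂y = [105·(+0.74) − 70·(+0.73)] / -8050 = -0.003304
|∇f| = √(-0.0002857² + -0.003304²) = 0.003316 m/m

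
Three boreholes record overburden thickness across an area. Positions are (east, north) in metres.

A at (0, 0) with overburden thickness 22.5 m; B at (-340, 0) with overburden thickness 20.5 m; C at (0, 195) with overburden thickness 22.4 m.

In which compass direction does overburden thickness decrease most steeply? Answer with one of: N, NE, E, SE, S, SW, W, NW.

W

∂d/∂x = (20.5 − 22.5) / (-340 − 0) = +0.005882
∂d/∂y = (22.4 − 22.5) / (195 − 0) = -0.0005128
Steepest decrease is along −∇f = (-0.005882 E, +0.0005128 N) → west.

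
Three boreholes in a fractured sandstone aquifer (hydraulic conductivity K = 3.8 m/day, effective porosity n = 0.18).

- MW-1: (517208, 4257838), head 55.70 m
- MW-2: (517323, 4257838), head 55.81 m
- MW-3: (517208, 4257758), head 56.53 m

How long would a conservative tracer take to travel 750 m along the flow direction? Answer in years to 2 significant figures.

∂h/∂x = (55.81 − 55.70) / (517323 − 517208) = +0.0009565
∂h/∂y = (56.53 − 55.70) / (4257758 − 4257838) = -0.01037
|∇h| = √(0.0009565² + -0.01037²) = 0.01041
Seepage velocity v = K·i/n = 3.8 × 0.01041 / 0.18 = 0.2198 m/day.
t = 750 / 0.2198 = 3412 days = 9.34 years.

9.3 years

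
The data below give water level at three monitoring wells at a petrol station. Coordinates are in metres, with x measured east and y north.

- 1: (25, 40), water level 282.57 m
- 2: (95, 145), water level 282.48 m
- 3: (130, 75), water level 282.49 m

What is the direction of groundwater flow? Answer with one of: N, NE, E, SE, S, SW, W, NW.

With h = a·x + b·y + c and 1 as origin, the differences give:
  70·a + 105·b = -0.09
  105·a + 35·b = -0.08
Eliminate b (×35 and ×105, subtract): -8575·a = 5.250 → a = ∂h/∂x = -0.0006122
Back-substitute: b = ∂h/∂y = -0.0004490.
Flow = −∇h = (+0.0006122 east, +0.0004490 north), which points northeast.

NE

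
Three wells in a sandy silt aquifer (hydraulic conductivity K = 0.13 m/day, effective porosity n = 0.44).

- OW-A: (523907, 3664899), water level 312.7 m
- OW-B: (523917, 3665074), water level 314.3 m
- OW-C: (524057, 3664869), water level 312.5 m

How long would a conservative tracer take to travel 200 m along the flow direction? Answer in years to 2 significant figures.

200 years

With h = a·x + b·y + c and OW-A as origin, the differences give:
  10·a + 175·b = +1.6
  150·a + (-30)·b = -0.2
Eliminate b (×(-30) and ×175, subtract): -26550·a = -13.00 → a = ∂h/∂x = +0.0004896
Back-substitute: b = ∂h/∂y = +0.009115.
|∇h| = √(0.0004896² + 0.009115²) = 0.009128
Seepage velocity v = K·i/n = 0.13 × 0.009128 / 0.44 = 0.002697 m/day.
t = 200 / 0.002697 = 7.416e+04 days = 203 years.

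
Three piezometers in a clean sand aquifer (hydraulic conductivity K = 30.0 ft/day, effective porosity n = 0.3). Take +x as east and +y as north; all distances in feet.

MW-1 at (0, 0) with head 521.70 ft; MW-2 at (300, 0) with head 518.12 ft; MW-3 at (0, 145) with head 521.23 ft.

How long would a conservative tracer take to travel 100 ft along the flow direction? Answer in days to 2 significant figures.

81 days

∂h/∂x = (518.12 − 521.70) / (300 − 0) = -0.01193
∂h/∂y = (521.23 − 521.70) / (145 − 0) = -0.003241
|∇h| = √(-0.01193² + -0.003241²) = 0.01236
Seepage velocity v = K·i/n = 30.0 × 0.01236 / 0.3 = 1.236 ft/day.
t = 100 / 1.236 = 80.91 days.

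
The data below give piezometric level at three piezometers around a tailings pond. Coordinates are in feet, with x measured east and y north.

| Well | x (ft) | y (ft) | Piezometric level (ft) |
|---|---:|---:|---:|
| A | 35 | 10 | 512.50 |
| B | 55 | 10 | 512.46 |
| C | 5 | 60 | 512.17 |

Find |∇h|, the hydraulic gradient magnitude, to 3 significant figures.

0.00805

Taking A as reference: B−A = (20, 0, -0.04); C−A = (-30, 50, -0.33).
Solve a·Δx + b·Δy = Δh: det = 20·50 − (-30)·0 = 1000.
∂h/∂x = [(-0.04)·50 − (-0.33)·0] / 1000 = -0.002000
∂h/∂y = [20·(-0.33) − (-30)·(-0.04)] / 1000 = -0.007800
|∇h| = √(-0.002000² + -0.007800²) = 0.008052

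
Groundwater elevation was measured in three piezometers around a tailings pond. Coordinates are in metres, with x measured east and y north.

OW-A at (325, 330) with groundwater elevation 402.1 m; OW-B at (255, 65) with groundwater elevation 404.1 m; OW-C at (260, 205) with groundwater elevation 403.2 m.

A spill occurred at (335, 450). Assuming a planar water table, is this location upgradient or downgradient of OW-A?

Taking OW-A as reference: OW-B−OW-A = (-70, -265, +2.0); OW-C−OW-A = (-65, -125, +1.1).
Solve a·Δx + b·Δy = Δh: det = (-70)·(-125) − (-65)·(-265) = -8475.
∂h/∂x = [(+2.0)·(-125) − (+1.1)·(-265)] / -8475 = -0.004897
∂h/∂y = [(-70)·(+1.1) − (-65)·(+2.0)] / -8475 = -0.006254
Head at (335, 450) = 402.1 + (-0.004897)·(10) + (-0.006254)·(120) = 401.30 m.
That is lower than the 402.1 m at OW-A, so the point is downgradient.

downgradient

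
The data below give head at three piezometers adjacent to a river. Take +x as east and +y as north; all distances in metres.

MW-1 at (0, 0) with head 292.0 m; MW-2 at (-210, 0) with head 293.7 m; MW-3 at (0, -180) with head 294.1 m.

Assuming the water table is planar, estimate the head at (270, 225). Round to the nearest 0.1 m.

287.2 m

∂h/∂x = (293.7 − 292.0) / (-210 − 0) = -0.008095
∂h/∂y = (294.1 − 292.0) / (-180 − 0) = -0.01167
h(270, 225) = 292.0 + (-0.008095)·(270) + (-0.01167)·(225) = 292.0 -2.186 -2.625 = 287.189 m.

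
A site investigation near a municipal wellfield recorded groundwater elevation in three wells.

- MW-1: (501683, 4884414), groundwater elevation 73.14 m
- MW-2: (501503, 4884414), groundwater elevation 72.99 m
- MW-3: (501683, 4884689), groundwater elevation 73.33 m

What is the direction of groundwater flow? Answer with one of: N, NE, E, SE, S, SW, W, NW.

SW

∂h/∂x = (72.99 − 73.14) / (501503 − 501683) = +0.0008333
∂h/∂y = (73.33 − 73.14) / (4884689 − 4884414) = +0.0006909
Flow = −∇h = (-0.0008333 east, -0.0006909 north), which points southwest.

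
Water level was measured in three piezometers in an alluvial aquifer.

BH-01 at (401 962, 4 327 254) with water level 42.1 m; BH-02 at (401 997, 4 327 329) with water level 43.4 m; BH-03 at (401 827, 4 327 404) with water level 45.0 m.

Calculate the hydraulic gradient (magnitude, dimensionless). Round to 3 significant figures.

0.0181

With h = a·x + b·y + c and BH-01 as origin, the differences give:
  35·a + 75·b = +1.3
  (-135)·a + 150·b = +2.9
Eliminate b (×150 and ×75, subtract): 15375·a = -22.50 → a = ∂h/∂x = -0.001463
Back-substitute: b = ∂h/∂y = +0.01802.
|∇h| = √(-0.001463² + 0.01802²) = 0.01808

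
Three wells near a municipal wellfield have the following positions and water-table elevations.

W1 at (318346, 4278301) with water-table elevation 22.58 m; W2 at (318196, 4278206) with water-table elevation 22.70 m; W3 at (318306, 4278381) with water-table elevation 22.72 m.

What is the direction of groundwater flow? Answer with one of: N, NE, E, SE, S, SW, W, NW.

SE

Taking W1 as reference: W2−W1 = (-150, -95, +0.12); W3−W1 = (-40, 80, +0.14).
Solve a·Δx + b·Δy = Δh: det = (-150)·80 − (-40)·(-95) = -15800.
∂h/∂x = [(+0.12)·80 − (+0.14)·(-95)] / -15800 = -0.001449
∂h/∂y = [(-150)·(+0.14) − (-40)·(+0.12)] / -15800 = +0.001025
Flow = −∇h = (+0.001449 east, -0.001025 north), which points southeast.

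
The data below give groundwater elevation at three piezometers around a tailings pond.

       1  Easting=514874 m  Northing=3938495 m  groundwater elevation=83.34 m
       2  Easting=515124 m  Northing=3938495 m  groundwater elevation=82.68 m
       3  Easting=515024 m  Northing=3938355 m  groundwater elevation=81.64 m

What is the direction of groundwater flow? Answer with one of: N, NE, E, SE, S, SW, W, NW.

S

Three-point gradient (reference 1): Δ to 2 = (250, 0, -0.66), Δ to 3 = (150, -140, -1.70).
∂h/∂x = -0.002640, ∂h/∂y = +0.009314 (det = -35000).
Flow = −∇h = (+0.002640 east, -0.009314 north), which points south.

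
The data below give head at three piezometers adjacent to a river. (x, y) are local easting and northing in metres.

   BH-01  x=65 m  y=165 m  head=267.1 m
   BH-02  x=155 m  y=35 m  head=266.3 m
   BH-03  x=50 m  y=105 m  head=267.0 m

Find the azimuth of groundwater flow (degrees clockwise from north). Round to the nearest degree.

Differences from BH-01: to BH-02 (Δx, Δy, Δh) = (90, -130, -0.8); to BH-03 = (-15, -60, -0.1).
Solve a·Δx + b·Δy = Δh: det = 90·(-60) − (-15)·(-130) = -7350.
∂h/∂x = [(-0.8)·(-60) − (-0.1)·(-130)] / -7350 = -0.004762
∂h/∂y = [90·(-0.1) − (-15)·(-0.8)] / -7350 = +0.002857
Flow direction (−∇h) has components (+0.004762 E, -0.002857 N).
Azimuth = atan2(E, N) = atan2(+0.004762, -0.002857) = 121.0° ≈ 121°.

121°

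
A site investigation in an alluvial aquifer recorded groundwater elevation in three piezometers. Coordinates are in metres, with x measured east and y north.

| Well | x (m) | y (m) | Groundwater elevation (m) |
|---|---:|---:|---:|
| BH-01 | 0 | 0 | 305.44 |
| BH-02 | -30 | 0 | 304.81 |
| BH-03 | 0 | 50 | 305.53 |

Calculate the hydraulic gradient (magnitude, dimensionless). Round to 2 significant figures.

0.021

∂h/∂x = (304.81 − 305.44) / (-30 − 0) = +0.02100
∂h/∂y = (305.53 − 305.44) / (50 − 0) = +0.001800
|∇h| = √(0.02100² + 0.001800²) = 0.02108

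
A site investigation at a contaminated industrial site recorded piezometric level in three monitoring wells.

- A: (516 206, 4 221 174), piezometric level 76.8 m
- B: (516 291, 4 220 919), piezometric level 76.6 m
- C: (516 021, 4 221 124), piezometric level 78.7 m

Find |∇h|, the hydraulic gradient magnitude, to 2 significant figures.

0.0099

Differences from A: to B (Δx, Δy, Δh) = (85, -255, -0.2); to C = (-185, -50, +1.9).
Determinant of the coordinate differences = 85·(-50) − (-185)·(-255) = -51425.
∂h/∂x = [(-0.2)·(-50) − (+1.9)·(-255)] / -51425 = -0.009616
∂h/∂y = [85·(+1.9) − (-185)·(-0.2)] / -51425 = -0.002421
|∇h| = √(-0.009616² + -0.002421²) = 0.009916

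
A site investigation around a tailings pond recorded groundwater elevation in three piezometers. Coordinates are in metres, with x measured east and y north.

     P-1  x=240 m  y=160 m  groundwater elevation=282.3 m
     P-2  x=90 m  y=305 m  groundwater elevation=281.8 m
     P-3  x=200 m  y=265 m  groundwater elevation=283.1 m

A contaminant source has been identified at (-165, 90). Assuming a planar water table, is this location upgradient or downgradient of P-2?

downgradient

With h = a·x + b·y + c and P-1 as origin, the differences give:
  (-150)·a + 145·b = -0.5
  (-40)·a + 105·b = +0.8
Eliminate b (×105 and ×145, subtract): -9950·a = -168.50 → a = ∂h/∂x = +0.01693
Back-substitute: b = ∂h/∂y = +0.01407.
Head at (-165, 90) = 282.3 + (+0.01693)·(-405) + (+0.01407)·(-70) = 274.46 m.
That is lower than the 281.8 m at P-2, so the point is downgradient.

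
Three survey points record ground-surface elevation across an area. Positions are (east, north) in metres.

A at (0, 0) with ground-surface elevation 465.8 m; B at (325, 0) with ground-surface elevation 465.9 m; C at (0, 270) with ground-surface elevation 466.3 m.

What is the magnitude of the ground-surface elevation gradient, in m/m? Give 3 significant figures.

∂z/∂x = (465.9 − 465.8) / (325 − 0) = +0.0003077
∂z/∂y = (466.3 − 465.8) / (270 − 0) = +0.001852
|∇f| = √(0.0003077² + 0.001852²) = 0.001877 m/m

0.00188 m/m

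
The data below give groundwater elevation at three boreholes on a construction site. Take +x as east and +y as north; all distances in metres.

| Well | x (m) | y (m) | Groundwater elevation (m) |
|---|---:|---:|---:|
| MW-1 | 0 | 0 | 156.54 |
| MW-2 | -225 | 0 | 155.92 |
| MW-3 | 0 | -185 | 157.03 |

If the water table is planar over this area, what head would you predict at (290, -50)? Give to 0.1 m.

157.5 m

∂h/∂x = (155.92 − 156.54) / (-225 − 0) = +0.002756
∂h/∂y = (157.03 − 156.54) / (-185 − 0) = -0.002649
h(290, -50) = 156.54 + (+0.002756)·(290) + (-0.002649)·(-50) = 156.54 +0.799 +0.132 = 157.472 m.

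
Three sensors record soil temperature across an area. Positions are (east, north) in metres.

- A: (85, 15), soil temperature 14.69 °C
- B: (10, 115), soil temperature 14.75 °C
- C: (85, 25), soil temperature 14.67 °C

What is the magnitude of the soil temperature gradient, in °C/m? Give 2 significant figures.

Taking A as reference: B−A = (-75, 100, +0.06); C−A = (0, 10, -0.02).
Determinant of the coordinate differences = (-75)·10 − 0·100 = -750.
∂T/∂x = [(+0.06)·10 − (-0.02)·100] / -750 = -0.003467
∂T/∂y = [(-75)·(-0.02) − 0·(+0.06)] / -750 = -0.002000
|∇f| = √(-0.003467² + -0.002000²) = 0.004003 °C/m

0.0040 °C/m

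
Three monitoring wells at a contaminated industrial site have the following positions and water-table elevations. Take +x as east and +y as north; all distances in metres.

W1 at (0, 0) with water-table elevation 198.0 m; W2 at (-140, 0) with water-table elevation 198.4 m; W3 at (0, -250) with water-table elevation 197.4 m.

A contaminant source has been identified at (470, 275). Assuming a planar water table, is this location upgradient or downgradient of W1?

∂h/∂x = (198.4 − 198.0) / (-140 − 0) = -0.002857
∂h/∂y = (197.4 − 198.0) / (-250 − 0) = +0.002400
Head at (470, 275) = 198.0 + (-0.002857)·(470) + (+0.002400)·(275) = 197.32 m.
That is lower than the 198.0 m at W1, so the point is downgradient.

downgradient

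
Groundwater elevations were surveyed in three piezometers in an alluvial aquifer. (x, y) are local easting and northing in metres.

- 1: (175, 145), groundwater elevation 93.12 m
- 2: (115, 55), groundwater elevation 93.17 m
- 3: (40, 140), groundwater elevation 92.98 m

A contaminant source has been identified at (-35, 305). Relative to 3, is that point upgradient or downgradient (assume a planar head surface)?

downgradient

With h = a·x + b·y + c and 1 as origin, the differences give:
  (-60)·a + (-90)·b = +0.05
  (-135)·a + (-5)·b = -0.14
Eliminate b (×(-5) and ×(-90), subtract): -11850·a = -12.850 → a = ∂h/∂x = +0.001084
Back-substitute: b = ∂h/∂y = -0.001278.
Head at (-35, 305) = 93.12 + (+0.001084)·(-210) + (-0.001278)·(160) = 92.69 m.
That is lower than the 92.98 m at 3, so the point is downgradient.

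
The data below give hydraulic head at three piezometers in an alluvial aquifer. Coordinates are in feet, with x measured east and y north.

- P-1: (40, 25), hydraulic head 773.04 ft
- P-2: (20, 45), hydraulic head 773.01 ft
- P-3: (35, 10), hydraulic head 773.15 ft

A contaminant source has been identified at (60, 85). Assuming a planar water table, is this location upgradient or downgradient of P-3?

Taking P-1 as reference: P-2−P-1 = (-20, 20, -0.03); P-3−P-1 = (-5, -15, +0.11).
Solve a·Δx + b·Δy = Δh: det = (-20)·(-15) − (-5)·20 = 400.
∂h/∂x = [(-0.03)·(-15) − (+0.11)·20] / 400 = -0.004375
∂h/∂y = [(-20)·(+0.11) − (-5)·(-0.03)] / 400 = -0.005875
Head at (60, 85) = 773.04 + (-0.004375)·(20) + (-0.005875)·(60) = 772.60 ft.
That is lower than the 773.15 ft at P-3, so the point is downgradient.

downgradient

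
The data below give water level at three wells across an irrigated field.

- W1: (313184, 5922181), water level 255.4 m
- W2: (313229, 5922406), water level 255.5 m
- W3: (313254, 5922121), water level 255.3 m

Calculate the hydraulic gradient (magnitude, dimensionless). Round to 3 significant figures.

0.00109

Three-point gradient (reference W1): Δ to W2 = (45, 225, +0.1), Δ to W3 = (70, -60, -0.1).
∂h/∂x = -0.0008943, ∂h/∂y = +0.0006233 (det = -18450).
|∇h| = √(-0.0008943² + 0.0006233²) = 0.00109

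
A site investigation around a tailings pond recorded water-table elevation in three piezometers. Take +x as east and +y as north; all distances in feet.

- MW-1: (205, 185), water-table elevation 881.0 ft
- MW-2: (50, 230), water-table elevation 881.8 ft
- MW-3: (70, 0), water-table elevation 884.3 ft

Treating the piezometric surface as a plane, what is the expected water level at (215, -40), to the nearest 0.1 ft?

With h = a·x + b·y + c and MW-1 as origin, the differences give:
  (-155)·a + 45·b = +0.8
  (-135)·a + (-185)·b = +3.3
Eliminate b (×(-185) and ×45, subtract): 34750·a = -296.50 → a = ∂h/∂x = -0.008532
Back-substitute: b = ∂h/∂y = -0.01161.
h(215, -40) = 881.0 + (-0.008532)·(10) + (-0.01161)·(-225) = 881.0 -0.085 +2.613 = 883.527 ft.

883.5 ft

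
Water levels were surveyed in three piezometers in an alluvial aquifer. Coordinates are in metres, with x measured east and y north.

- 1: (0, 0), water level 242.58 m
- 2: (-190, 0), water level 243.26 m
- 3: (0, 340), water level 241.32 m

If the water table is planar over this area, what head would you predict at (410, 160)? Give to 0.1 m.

240.5 m

∂h/∂x = (243.26 − 242.58) / (-190 − 0) = -0.003579
∂h/∂y = (241.32 − 242.58) / (340 − 0) = -0.003706
h(410, 160) = 242.58 + (-0.003579)·(410) + (-0.003706)·(160) = 242.58 -1.467 -0.593 = 240.520 m.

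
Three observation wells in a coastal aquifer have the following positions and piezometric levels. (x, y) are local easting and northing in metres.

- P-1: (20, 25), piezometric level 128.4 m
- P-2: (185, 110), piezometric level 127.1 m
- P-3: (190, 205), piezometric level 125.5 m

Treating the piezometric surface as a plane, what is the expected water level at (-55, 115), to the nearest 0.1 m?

126.8 m

Three-point gradient (reference P-1): Δ to P-2 = (165, 85, -1.3), Δ to P-3 = (170, 180, -2.9).
∂h/∂x = +0.0008197, ∂h/∂y = -0.01689 (det = 15250).
h(-55, 115) = 128.4 + (+0.0008197)·(-75) + (-0.01689)·(90) = 128.4 -0.061 -1.520 = 126.819 m.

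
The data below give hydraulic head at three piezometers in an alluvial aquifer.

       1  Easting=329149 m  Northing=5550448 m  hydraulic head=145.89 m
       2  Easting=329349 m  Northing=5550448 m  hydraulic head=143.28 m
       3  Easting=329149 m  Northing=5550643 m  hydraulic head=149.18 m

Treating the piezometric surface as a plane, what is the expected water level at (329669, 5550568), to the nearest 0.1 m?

∂h/∂x = (143.28 − 145.89) / (329349 − 329149) = -0.01305
∂h/∂y = (149.18 − 145.89) / (5550643 − 5550448) = +0.01687
h(329669, 5550568) = 145.89 + (-0.01305)·(520) + (+0.01687)·(120) = 145.89 -6.786 +2.025 = 141.129 m.

141.1 m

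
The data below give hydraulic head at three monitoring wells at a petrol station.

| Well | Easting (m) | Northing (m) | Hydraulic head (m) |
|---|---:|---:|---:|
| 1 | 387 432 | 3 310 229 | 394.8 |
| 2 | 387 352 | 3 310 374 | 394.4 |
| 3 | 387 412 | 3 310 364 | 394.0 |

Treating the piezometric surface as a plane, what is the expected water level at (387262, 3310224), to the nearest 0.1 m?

With h = a·x + b·y + c and 1 as origin, the differences give:
  (-80)·a + 145·b = -0.4
  (-20)·a + 135·b = -0.8
Eliminate b (×135 and ×145, subtract): -7900·a = 62.00 → a = ∂h/∂x = -0.007848
Back-substitute: b = ∂h/∂y = -0.007089.
h(387262, 3310224) = 394.8 + (-0.007848)·(-170) + (-0.007089)·(-5) = 394.8 +1.334 +0.035 = 396.170 m.

396.2 m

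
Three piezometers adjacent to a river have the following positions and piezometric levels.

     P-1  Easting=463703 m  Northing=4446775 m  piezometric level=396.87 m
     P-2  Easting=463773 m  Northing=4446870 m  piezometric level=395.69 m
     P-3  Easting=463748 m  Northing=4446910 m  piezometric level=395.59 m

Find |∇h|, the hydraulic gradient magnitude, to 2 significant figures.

Differences from P-1: to P-2 (Δx, Δy, Δh) = (70, 95, -1.18); to P-3 = (45, 135, -1.28).
Solve a·Δx + b·Δy = Δh: det = 70·135 − 45·95 = 5175.
∂h/∂x = [(-1.18)·135 − (-1.28)·95] / 5175 = -0.007285
∂h/∂y = [70·(-1.28) − 45·(-1.18)] / 5175 = -0.007053
|∇h| = √(-0.007285² + -0.007053²) = 0.01014

0.010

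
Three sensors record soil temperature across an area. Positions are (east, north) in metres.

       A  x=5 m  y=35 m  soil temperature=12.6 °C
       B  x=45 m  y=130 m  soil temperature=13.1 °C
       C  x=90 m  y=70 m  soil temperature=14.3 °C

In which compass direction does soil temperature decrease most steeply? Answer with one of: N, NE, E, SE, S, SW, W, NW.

W

Differences from A: to B (Δx, Δy, Δh) = (40, 95, +0.5); to C = (85, 35, +1.7).
Solve a·Δx + b·Δy = ΔT: det = 40·35 − 85·95 = -6675.
∂T/∂x = [(+0.5)·35 − (+1.7)·95] / -6675 = +0.02157
∂T/∂y = [40·(+1.7) − 85·(+0.5)] / -6675 = -0.003820
Steepest decrease is along −∇f = (-0.02157 E, +0.003820 N) → west.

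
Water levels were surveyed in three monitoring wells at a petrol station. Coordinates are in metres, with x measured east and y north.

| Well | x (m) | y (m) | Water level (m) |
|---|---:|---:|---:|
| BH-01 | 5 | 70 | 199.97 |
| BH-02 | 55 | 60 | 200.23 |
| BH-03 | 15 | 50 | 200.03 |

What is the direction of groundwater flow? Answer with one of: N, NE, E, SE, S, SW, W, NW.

With h = a·x + b·y + c and BH-01 as origin, the differences give:
  50·a + (-10)·b = +0.26
  10·a + (-20)·b = +0.06
Eliminate b (×(-20) and ×(-10), subtract): -900·a = -4.600 → a = ∂h/∂x = +0.005111
Back-substitute: b = ∂h/∂y = -0.0004444.
Flow = −∇h = (-0.005111 east, +0.0004444 north), which points west.

W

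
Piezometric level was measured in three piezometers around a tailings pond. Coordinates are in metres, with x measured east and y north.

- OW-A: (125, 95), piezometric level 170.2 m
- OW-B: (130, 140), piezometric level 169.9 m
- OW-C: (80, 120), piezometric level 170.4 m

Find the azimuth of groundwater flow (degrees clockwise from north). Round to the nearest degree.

With h = a·x + b·y + c and OW-A as origin, the differences give:
  5·a + 45·b = -0.3
  (-45)·a + 25·b = +0.2
Eliminate b (×25 and ×45, subtract): 2150·a = -16.50 → a = ∂h/∂x = -0.007674
Back-substitute: b = ∂h/∂y = -0.005814.
Flow direction (−∇h) has components (+0.007674 E, +0.005814 N).
Azimuth = atan2(E, N) = atan2(+0.007674, +0.005814) = 52.9° ≈ 053°.

053°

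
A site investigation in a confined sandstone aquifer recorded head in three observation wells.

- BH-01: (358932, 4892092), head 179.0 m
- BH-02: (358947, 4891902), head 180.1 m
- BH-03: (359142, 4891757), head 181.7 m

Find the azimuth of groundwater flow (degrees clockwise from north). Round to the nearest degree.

323°

Differences from BH-01: to BH-02 (Δx, Δy, Δh) = (15, -190, +1.1); to BH-03 = (210, -335, +2.7).
Solve a·Δx + b·Δy = Δh: det = 15·(-335) − 210·(-190) = 34875.
∂h/∂x = [(+1.1)·(-335) − (+2.7)·(-190)] / 34875 = +0.004143
∂h/∂y = [15·(+2.7) − 210·(+1.1)] / 34875 = -0.005462
Flow direction (−∇h) has components (-0.004143 E, +0.005462 N).
Azimuth = atan2(E, N) = atan2(-0.004143, +0.005462) = 322.8° ≈ 323°.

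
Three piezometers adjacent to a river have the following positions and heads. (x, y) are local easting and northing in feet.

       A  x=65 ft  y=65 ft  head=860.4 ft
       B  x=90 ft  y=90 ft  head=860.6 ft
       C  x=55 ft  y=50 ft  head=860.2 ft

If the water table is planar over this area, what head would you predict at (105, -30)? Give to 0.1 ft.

Taking A as reference: B−A = (25, 25, +0.2); C−A = (-10, -15, -0.2).
Determinant of the coordinate differences = 25·(-15) − (-10)·25 = -125.
∂h/∂x = [(+0.2)·(-15) − (-0.2)·25] / -125 = -0.01600
∂h/∂y = [25·(-0.2) − (-10)·(+0.2)] / -125 = +0.02400
h(105, -30) = 860.4 + (-0.01600)·(40) + (+0.02400)·(-95) = 860.4 -0.640 -2.280 = 857.480 ft.

857.5 ft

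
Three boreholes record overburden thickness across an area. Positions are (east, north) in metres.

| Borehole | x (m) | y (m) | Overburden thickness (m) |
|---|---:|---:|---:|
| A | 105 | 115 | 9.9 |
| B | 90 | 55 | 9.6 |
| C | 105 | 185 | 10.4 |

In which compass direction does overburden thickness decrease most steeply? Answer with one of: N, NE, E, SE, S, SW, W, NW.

With d = a·x + b·y + c and A as origin, the differences give:
  (-15)·a + (-60)·b = -0.3
  0·a + 70·b = +0.5
Eliminate b (×70 and ×(-60), subtract): -1050·a = 9.00 → a = ∂d/∂x = -0.008571
Back-substitute: b = ∂d/∂y = +0.007143.
Steepest decrease is along −∇f = (+0.008571 E, -0.007143 N) → southeast.

SE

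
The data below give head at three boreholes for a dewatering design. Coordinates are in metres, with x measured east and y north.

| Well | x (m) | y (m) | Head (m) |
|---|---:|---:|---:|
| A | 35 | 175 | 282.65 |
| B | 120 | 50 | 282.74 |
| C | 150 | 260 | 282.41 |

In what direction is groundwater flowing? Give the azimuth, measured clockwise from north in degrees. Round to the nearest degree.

036°

Three-point gradient (reference A): Δ to B = (85, -125, +0.09), Δ to C = (115, 85, -0.24).
∂h/∂x = -0.001035, ∂h/∂y = -0.001424 (det = 21600).
Flow direction (−∇h) has components (+0.001035 E, +0.001424 N).
Azimuth = atan2(E, N) = atan2(+0.001035, +0.001424) = 36.0° ≈ 036°.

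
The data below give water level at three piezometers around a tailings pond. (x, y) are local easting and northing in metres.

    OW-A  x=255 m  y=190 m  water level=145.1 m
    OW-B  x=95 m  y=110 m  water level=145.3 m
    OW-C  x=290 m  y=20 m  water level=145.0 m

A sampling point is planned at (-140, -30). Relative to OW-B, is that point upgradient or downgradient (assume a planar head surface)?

upgradient

Taking OW-A as reference: OW-B−OW-A = (-160, -80, +0.2); OW-C−OW-A = (35, -170, -0.1).
Determinant of the coordinate differences = (-160)·(-170) − 35·(-80) = 30000.
∂h/∂x = [(+0.2)·(-170) − (-0.1)·(-80)] / 30000 = -0.001400
∂h/∂y = [(-160)·(-0.1) − 35·(+0.2)] / 30000 = +0.0003000
Head at (-140, -30) = 145.1 + (-0.001400)·(-395) + (+0.0003000)·(-220) = 145.59 m.
That is higher than the 145.3 m at OW-B, so the point is upgradient.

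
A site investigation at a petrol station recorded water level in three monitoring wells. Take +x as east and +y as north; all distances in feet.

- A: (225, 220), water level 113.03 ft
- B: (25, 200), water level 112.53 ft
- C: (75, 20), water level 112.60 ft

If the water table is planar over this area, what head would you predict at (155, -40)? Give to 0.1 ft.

112.8 ft

Three-point gradient (reference A): Δ to B = (-200, -20, -0.50), Δ to C = (-150, -200, -0.43).
∂h/∂x = +0.002470, ∂h/∂y = +0.0002973 (det = 37000).
h(155, -40) = 113.03 + (+0.002470)·(-70) + (+0.0002973)·(-260) = 113.03 -0.173 -0.077 = 112.780 ft.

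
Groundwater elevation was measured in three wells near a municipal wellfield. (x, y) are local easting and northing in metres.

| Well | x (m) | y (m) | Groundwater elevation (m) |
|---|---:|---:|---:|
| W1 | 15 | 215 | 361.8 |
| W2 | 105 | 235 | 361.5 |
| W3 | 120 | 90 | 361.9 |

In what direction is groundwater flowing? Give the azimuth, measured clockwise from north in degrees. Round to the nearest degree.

041°

With h = a·x + b·y + c and W1 as origin, the differences give:
  90·a + 20·b = -0.3
  105·a + (-125)·b = +0.1
Eliminate b (×(-125) and ×20, subtract): -13350·a = 35.50 → a = ∂h/∂x = -0.002659
Back-substitute: b = ∂h/∂y = -0.003034.
Flow direction (−∇h) has components (+0.002659 E, +0.003034 N).
Azimuth = atan2(E, N) = atan2(+0.002659, +0.003034) = 41.2° ≈ 041°.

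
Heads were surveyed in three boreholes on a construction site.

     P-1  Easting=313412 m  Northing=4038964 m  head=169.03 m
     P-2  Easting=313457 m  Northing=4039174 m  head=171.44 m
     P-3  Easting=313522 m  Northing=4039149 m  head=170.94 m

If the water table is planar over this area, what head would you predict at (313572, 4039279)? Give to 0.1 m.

Taking P-1 as reference: P-2−P-1 = (45, 210, +2.41); P-3−P-1 = (110, 185, +1.91).
Solve a·Δx + b·Δy = Δh: det = 45·185 − 110·210 = -14775.
∂h/∂x = [(+2.41)·185 − (+1.91)·210] / -14775 = -0.003029
∂h/∂y = [45·(+1.91) − 110·(+2.41)] / -14775 = +0.01213
h(313572, 4039279) = 169.03 + (-0.003029)·(160) + (+0.01213)·(315) = 169.03 -0.485 +3.819 = 172.365 m.

172.4 m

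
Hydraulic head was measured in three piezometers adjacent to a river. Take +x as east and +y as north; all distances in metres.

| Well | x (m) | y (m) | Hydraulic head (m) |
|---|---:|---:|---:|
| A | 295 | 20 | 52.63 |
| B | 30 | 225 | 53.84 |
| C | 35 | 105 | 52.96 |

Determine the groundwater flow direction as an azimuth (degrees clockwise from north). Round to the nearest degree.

Three-point gradient (reference A): Δ to B = (-265, 205, +1.21), Δ to C = (-260, 85, +0.33).
∂h/∂x = +0.001144, ∂h/∂y = +0.007381 (det = 30775).
Flow direction (−∇h) has components (-0.001144 E, -0.007381 N).
Azimuth = atan2(E, N) = atan2(-0.001144, -0.007381) = 188.8° ≈ 189°.

189°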